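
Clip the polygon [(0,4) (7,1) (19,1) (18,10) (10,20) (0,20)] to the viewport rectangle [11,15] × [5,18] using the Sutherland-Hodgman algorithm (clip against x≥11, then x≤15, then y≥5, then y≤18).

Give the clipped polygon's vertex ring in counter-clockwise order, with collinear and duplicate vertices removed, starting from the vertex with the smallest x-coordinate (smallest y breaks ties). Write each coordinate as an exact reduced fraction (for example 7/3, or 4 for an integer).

Clipped polygon: [(11,5) (15,5) (15,55/4) (58/5,18) (11,18)]

1. After x ≥ 11: [(11,1) (19,1) (18,10) (11,75/4)]
2. After x ≤ 15: [(11,1) (15,1) (15,55/4) (11,75/4)]
3. After y ≥ 5: [(11,5) (15,5) (15,55/4) (11,75/4)]
4. After y ≤ 18: [(11,18) (11,5) (15,5) (15,55/4) (58/5,18)]
5. Canonical ring: [(11,5) (15,5) (15,55/4) (58/5,18) (11,18)]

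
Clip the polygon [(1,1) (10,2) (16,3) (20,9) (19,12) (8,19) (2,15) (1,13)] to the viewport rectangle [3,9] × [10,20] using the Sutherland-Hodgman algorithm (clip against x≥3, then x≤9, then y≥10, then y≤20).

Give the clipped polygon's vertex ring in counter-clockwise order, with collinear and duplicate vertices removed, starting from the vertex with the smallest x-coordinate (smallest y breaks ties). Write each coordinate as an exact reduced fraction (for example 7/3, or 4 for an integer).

Clipped polygon: [(3,10) (9,10) (9,202/11) (8,19) (3,47/3)]

1. After x ≥ 3: [(3,11/9) (10,2) (16,3) (20,9) (19,12) (8,19) (3,47/3)]
2. After x ≤ 9: [(3,11/9) (9,17/9) (9,202/11) (8,19) (3,47/3)]
3. After y ≥ 10: [(3,10) (9,10) (9,202/11) (8,19) (3,47/3)]
4. After y ≤ 20: [(3,10) (9,10) (9,202/11) (8,19) (3,47/3)]
5. Canonical ring: [(3,10) (9,10) (9,202/11) (8,19) (3,47/3)]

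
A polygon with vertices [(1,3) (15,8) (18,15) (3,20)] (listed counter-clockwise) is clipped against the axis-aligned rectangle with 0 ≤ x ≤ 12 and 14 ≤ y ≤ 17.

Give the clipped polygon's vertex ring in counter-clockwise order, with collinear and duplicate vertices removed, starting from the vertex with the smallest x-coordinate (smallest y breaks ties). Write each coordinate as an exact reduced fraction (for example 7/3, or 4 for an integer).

Clipped polygon: [(39/17,14) (12,14) (12,17) (45/17,17)]

1. After x ≥ 0: [(1,3) (15,8) (18,15) (3,20)]
2. After x ≤ 12: [(1,3) (12,97/14) (12,17) (3,20)]
3. After y ≥ 14: [(39/17,14) (12,14) (12,17) (3,20)]
4. After y ≤ 17: [(45/17,17) (39/17,14) (12,14) (12,17) (12,17)]
5. Canonical ring: [(39/17,14) (12,14) (12,17) (45/17,17)]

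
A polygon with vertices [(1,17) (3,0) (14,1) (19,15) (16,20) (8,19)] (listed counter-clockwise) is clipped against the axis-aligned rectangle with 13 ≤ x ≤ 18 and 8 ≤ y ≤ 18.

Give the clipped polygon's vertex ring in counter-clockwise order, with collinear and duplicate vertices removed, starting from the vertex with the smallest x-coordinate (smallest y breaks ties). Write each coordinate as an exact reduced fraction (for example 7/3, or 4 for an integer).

Clipped polygon: [(13,8) (33/2,8) (18,61/5) (18,50/3) (86/5,18) (13,18)]

1. After x ≥ 13: [(13,10/11) (14,1) (19,15) (16,20) (13,157/8)]
2. After x ≤ 18: [(13,10/11) (14,1) (18,61/5) (18,50/3) (16,20) (13,157/8)]
3. After y ≥ 8: [(13,8) (33/2,8) (18,61/5) (18,50/3) (16,20) (13,157/8)]
4. After y ≤ 18: [(13,18) (13,8) (33/2,8) (18,61/5) (18,50/3) (86/5,18)]
5. Canonical ring: [(13,8) (33/2,8) (18,61/5) (18,50/3) (86/5,18) (13,18)]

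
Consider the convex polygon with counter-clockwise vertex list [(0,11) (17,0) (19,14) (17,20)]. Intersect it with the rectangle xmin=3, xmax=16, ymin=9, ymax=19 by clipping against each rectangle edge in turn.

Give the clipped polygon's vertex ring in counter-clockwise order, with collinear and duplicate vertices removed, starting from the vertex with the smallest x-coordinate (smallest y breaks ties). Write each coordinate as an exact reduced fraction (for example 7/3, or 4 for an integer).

1. After x ≥ 3: [(3,214/17) (3,154/17) (17,0) (19,14) (17,20)]
2. After x ≤ 16: [(16,331/17) (3,214/17) (3,154/17) (16,11/17)]
3. After y ≥ 9: [(16,9) (16,331/17) (3,214/17) (3,154/17) (34/11,9)]
4. After y ≤ 19: [(16,9) (16,19) (136/9,19) (3,214/17) (3,154/17) (34/11,9)]
5. Canonical ring: [(3,154/17) (34/11,9) (16,9) (16,19) (136/9,19) (3,214/17)]

Clipped polygon: [(3,154/17) (34/11,9) (16,9) (16,19) (136/9,19) (3,214/17)]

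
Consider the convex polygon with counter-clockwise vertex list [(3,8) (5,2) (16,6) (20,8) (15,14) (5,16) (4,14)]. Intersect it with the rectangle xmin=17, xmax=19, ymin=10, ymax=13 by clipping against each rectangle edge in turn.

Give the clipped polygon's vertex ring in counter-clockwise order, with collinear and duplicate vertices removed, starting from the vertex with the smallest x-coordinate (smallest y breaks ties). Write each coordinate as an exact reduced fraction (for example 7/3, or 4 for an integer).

1. After x ≥ 17: [(17,13/2) (20,8) (17,58/5)]
2. After x ≤ 19: [(17,13/2) (19,15/2) (19,46/5) (17,58/5)]
3. After y ≥ 10: [(17,10) (55/3,10) (17,58/5)]
4. After y ≤ 13: [(17,10) (55/3,10) (17,58/5)]
5. Canonical ring: [(17,10) (55/3,10) (17,58/5)]

Clipped polygon: [(17,10) (55/3,10) (17,58/5)]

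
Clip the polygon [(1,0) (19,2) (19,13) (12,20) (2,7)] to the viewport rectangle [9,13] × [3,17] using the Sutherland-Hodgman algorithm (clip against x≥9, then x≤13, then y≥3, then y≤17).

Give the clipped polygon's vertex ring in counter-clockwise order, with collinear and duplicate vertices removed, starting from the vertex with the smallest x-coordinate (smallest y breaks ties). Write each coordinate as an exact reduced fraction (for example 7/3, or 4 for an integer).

1. After x ≥ 9: [(9,8/9) (19,2) (19,13) (12,20) (9,161/10)]
2. After x ≤ 13: [(9,8/9) (13,4/3) (13,19) (12,20) (9,161/10)]
3. After y ≥ 3: [(9,3) (13,3) (13,19) (12,20) (9,161/10)]
4. After y ≤ 17: [(9,3) (13,3) (13,17) (126/13,17) (9,161/10)]
5. Canonical ring: [(9,3) (13,3) (13,17) (126/13,17) (9,161/10)]

Clipped polygon: [(9,3) (13,3) (13,17) (126/13,17) (9,161/10)]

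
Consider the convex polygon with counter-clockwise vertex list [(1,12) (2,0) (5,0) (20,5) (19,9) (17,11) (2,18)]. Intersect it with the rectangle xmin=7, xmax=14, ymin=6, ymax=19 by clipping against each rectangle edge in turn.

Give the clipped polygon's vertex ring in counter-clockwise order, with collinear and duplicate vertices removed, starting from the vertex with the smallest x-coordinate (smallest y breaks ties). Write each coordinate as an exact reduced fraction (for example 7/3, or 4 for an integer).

1. After x ≥ 7: [(7,2/3) (20,5) (19,9) (17,11) (7,47/3)]
2. After x ≤ 14: [(7,2/3) (14,3) (14,62/5) (7,47/3)]
3. After y ≥ 6: [(7,6) (14,6) (14,62/5) (7,47/3)]
4. After y ≤ 19: [(7,6) (14,6) (14,62/5) (7,47/3)]
5. Canonical ring: [(7,6) (14,6) (14,62/5) (7,47/3)]

Clipped polygon: [(7,6) (14,6) (14,62/5) (7,47/3)]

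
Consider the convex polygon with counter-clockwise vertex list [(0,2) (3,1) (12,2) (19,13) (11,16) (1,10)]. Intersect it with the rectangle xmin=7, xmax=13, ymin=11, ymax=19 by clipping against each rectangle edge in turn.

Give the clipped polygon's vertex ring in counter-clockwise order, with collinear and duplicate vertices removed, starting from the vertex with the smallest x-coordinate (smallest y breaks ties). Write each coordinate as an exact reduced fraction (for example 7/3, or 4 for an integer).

Clipped polygon: [(7,11) (13,11) (13,61/4) (11,16) (7,68/5)]

1. After x ≥ 7: [(7,13/9) (12,2) (19,13) (11,16) (7,68/5)]
2. After x ≤ 13: [(7,13/9) (12,2) (13,25/7) (13,61/4) (11,16) (7,68/5)]
3. After y ≥ 11: [(7,11) (13,11) (13,61/4) (11,16) (7,68/5)]
4. After y ≤ 19: [(7,11) (13,11) (13,61/4) (11,16) (7,68/5)]
5. Canonical ring: [(7,11) (13,11) (13,61/4) (11,16) (7,68/5)]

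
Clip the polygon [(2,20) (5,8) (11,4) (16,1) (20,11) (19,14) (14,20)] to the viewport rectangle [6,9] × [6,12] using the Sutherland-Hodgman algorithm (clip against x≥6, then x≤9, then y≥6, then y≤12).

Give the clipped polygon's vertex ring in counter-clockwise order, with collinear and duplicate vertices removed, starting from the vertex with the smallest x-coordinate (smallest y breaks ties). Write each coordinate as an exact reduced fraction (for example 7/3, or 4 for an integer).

Clipped polygon: [(6,22/3) (8,6) (9,6) (9,12) (6,12)]

1. After x ≥ 6: [(6,20) (6,22/3) (11,4) (16,1) (20,11) (19,14) (14,20)]
2. After x ≤ 9: [(9,20) (6,20) (6,22/3) (9,16/3)]
3. After y ≥ 6: [(9,6) (9,20) (6,20) (6,22/3) (8,6)]
4. After y ≤ 12: [(9,6) (9,12) (6,12) (6,22/3) (8,6)]
5. Canonical ring: [(6,22/3) (8,6) (9,6) (9,12) (6,12)]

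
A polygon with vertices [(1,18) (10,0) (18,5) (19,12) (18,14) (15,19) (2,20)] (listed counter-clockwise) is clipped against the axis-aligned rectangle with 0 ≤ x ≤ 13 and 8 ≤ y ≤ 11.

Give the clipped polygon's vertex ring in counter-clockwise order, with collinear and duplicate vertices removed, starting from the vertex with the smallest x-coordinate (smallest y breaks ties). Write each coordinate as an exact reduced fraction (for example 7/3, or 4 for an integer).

Clipped polygon: [(9/2,11) (6,8) (13,8) (13,11)]

1. After x ≥ 0: [(1,18) (10,0) (18,5) (19,12) (18,14) (15,19) (2,20)]
2. After x ≤ 13: [(1,18) (10,0) (13,15/8) (13,249/13) (2,20)]
3. After y ≥ 8: [(1,18) (6,8) (13,8) (13,249/13) (2,20)]
4. After y ≤ 11: [(9/2,11) (6,8) (13,8) (13,11)]
5. Canonical ring: [(9/2,11) (6,8) (13,8) (13,11)]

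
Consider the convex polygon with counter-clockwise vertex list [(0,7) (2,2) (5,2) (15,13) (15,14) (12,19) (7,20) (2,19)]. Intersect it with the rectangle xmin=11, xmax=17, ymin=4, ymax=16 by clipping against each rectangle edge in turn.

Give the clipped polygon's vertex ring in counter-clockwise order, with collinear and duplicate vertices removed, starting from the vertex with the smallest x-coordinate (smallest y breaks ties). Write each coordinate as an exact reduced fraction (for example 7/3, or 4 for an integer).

Clipped polygon: [(11,43/5) (15,13) (15,14) (69/5,16) (11,16)]

1. After x ≥ 11: [(11,43/5) (15,13) (15,14) (12,19) (11,96/5)]
2. After x ≤ 17: [(11,43/5) (15,13) (15,14) (12,19) (11,96/5)]
3. After y ≥ 4: [(11,43/5) (15,13) (15,14) (12,19) (11,96/5)]
4. After y ≤ 16: [(11,16) (11,43/5) (15,13) (15,14) (69/5,16)]
5. Canonical ring: [(11,43/5) (15,13) (15,14) (69/5,16) (11,16)]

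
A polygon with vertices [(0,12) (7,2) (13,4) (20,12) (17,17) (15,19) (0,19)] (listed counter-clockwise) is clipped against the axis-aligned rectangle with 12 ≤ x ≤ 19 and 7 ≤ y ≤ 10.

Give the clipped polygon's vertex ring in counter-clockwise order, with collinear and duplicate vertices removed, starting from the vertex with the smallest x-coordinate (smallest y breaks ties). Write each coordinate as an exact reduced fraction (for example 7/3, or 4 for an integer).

1. After x ≥ 12: [(12,11/3) (13,4) (20,12) (17,17) (15,19) (12,19)]
2. After x ≤ 19: [(12,11/3) (13,4) (19,76/7) (19,41/3) (17,17) (15,19) (12,19)]
3. After y ≥ 7: [(12,7) (125/8,7) (19,76/7) (19,41/3) (17,17) (15,19) (12,19)]
4. After y ≤ 10: [(12,10) (12,7) (125/8,7) (73/4,10)]
5. Canonical ring: [(12,7) (125/8,7) (73/4,10) (12,10)]

Clipped polygon: [(12,7) (125/8,7) (73/4,10) (12,10)]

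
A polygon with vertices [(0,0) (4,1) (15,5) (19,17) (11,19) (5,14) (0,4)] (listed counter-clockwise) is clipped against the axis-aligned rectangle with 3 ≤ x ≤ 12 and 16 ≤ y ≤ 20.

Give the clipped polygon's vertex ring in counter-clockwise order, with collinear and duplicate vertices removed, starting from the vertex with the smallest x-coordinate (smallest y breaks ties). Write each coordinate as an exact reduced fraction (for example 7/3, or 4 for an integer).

Clipped polygon: [(37/5,16) (12,16) (12,75/4) (11,19)]

1. After x ≥ 3: [(3,3/4) (4,1) (15,5) (19,17) (11,19) (5,14) (3,10)]
2. After x ≤ 12: [(3,3/4) (4,1) (12,43/11) (12,75/4) (11,19) (5,14) (3,10)]
3. After y ≥ 16: [(12,16) (12,75/4) (11,19) (37/5,16)]
4. After y ≤ 20: [(12,16) (12,75/4) (11,19) (37/5,16)]
5. Canonical ring: [(37/5,16) (12,16) (12,75/4) (11,19)]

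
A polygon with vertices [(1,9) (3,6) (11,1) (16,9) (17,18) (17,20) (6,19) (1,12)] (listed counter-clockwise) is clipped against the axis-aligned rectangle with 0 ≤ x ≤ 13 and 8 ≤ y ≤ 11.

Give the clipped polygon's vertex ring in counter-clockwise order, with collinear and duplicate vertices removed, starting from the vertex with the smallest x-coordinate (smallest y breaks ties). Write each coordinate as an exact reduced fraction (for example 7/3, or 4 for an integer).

Clipped polygon: [(1,9) (5/3,8) (13,8) (13,11) (1,11)]

1. After x ≥ 0: [(1,9) (3,6) (11,1) (16,9) (17,18) (17,20) (6,19) (1,12)]
2. After x ≤ 13: [(1,9) (3,6) (11,1) (13,21/5) (13,216/11) (6,19) (1,12)]
3. After y ≥ 8: [(1,9) (5/3,8) (13,8) (13,216/11) (6,19) (1,12)]
4. After y ≤ 11: [(1,11) (1,9) (5/3,8) (13,8) (13,11)]
5. Canonical ring: [(1,9) (5/3,8) (13,8) (13,11) (1,11)]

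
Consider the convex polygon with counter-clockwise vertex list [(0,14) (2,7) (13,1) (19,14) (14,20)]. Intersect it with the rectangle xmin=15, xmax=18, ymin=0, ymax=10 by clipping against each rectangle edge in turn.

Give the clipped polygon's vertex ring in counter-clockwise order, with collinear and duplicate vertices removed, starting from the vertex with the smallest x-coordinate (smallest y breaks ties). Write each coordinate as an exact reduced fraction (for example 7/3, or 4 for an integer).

Clipped polygon: [(15,16/3) (223/13,10) (15,10)]

1. After x ≥ 15: [(15,16/3) (19,14) (15,94/5)]
2. After x ≤ 18: [(15,16/3) (18,71/6) (18,76/5) (15,94/5)]
3. After y ≥ 0: [(15,16/3) (18,71/6) (18,76/5) (15,94/5)]
4. After y ≤ 10: [(15,10) (15,16/3) (223/13,10)]
5. Canonical ring: [(15,16/3) (223/13,10) (15,10)]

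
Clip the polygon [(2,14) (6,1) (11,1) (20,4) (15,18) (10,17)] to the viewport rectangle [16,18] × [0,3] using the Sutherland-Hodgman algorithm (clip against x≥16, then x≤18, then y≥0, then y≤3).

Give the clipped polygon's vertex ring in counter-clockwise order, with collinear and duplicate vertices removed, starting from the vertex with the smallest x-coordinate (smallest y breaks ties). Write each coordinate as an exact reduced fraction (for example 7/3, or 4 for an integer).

1. After x ≥ 16: [(16,8/3) (20,4) (16,76/5)]
2. After x ≤ 18: [(16,8/3) (18,10/3) (18,48/5) (16,76/5)]
3. After y ≥ 0: [(16,8/3) (18,10/3) (18,48/5) (16,76/5)]
4. After y ≤ 3: [(16,3) (16,8/3) (17,3)]
5. Canonical ring: [(16,8/3) (17,3) (16,3)]

Clipped polygon: [(16,8/3) (17,3) (16,3)]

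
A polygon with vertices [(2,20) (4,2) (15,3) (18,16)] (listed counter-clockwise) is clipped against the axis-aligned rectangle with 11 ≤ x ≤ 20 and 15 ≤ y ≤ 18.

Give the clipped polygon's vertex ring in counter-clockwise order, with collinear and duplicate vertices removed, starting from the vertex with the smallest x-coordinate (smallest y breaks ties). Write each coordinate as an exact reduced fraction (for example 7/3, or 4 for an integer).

1. After x ≥ 11: [(11,71/4) (11,29/11) (15,3) (18,16)]
2. After x ≤ 20: [(11,71/4) (11,29/11) (15,3) (18,16)]
3. After y ≥ 15: [(11,71/4) (11,15) (231/13,15) (18,16)]
4. After y ≤ 18: [(11,71/4) (11,15) (231/13,15) (18,16)]
5. Canonical ring: [(11,15) (231/13,15) (18,16) (11,71/4)]

Clipped polygon: [(11,15) (231/13,15) (18,16) (11,71/4)]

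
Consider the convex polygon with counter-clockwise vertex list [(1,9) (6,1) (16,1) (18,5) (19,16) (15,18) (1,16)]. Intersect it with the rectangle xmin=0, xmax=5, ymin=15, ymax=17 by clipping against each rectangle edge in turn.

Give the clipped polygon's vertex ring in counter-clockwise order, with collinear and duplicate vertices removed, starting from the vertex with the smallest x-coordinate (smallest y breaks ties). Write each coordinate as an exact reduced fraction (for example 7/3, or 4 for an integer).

1. After x ≥ 0: [(1,9) (6,1) (16,1) (18,5) (19,16) (15,18) (1,16)]
2. After x ≤ 5: [(1,9) (5,13/5) (5,116/7) (1,16)]
3. After y ≥ 15: [(1,15) (5,15) (5,116/7) (1,16)]
4. After y ≤ 17: [(1,15) (5,15) (5,116/7) (1,16)]
5. Canonical ring: [(1,15) (5,15) (5,116/7) (1,16)]

Clipped polygon: [(1,15) (5,15) (5,116/7) (1,16)]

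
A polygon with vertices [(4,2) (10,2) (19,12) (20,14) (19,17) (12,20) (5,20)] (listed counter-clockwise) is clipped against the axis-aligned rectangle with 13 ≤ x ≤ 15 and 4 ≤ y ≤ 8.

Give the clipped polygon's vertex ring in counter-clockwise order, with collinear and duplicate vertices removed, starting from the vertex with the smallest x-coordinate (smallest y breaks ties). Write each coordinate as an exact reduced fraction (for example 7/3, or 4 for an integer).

Clipped polygon: [(13,16/3) (15,68/9) (15,8) (13,8)]

1. After x ≥ 13: [(13,16/3) (19,12) (20,14) (19,17) (13,137/7)]
2. After x ≤ 15: [(13,16/3) (15,68/9) (15,131/7) (13,137/7)]
3. After y ≥ 4: [(13,16/3) (15,68/9) (15,131/7) (13,137/7)]
4. After y ≤ 8: [(13,8) (13,16/3) (15,68/9) (15,8)]
5. Canonical ring: [(13,16/3) (15,68/9) (15,8) (13,8)]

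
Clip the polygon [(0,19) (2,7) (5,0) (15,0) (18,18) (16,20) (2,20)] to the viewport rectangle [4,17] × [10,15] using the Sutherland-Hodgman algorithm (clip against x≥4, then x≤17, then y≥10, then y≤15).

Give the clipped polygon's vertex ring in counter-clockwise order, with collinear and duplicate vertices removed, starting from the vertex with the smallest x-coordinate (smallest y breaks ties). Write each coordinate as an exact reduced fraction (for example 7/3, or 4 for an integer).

Clipped polygon: [(4,10) (50/3,10) (17,12) (17,15) (4,15)]

1. After x ≥ 4: [(4,7/3) (5,0) (15,0) (18,18) (16,20) (4,20)]
2. After x ≤ 17: [(4,7/3) (5,0) (15,0) (17,12) (17,19) (16,20) (4,20)]
3. After y ≥ 10: [(4,10) (50/3,10) (17,12) (17,19) (16,20) (4,20)]
4. After y ≤ 15: [(4,15) (4,10) (50/3,10) (17,12) (17,15)]
5. Canonical ring: [(4,10) (50/3,10) (17,12) (17,15) (4,15)]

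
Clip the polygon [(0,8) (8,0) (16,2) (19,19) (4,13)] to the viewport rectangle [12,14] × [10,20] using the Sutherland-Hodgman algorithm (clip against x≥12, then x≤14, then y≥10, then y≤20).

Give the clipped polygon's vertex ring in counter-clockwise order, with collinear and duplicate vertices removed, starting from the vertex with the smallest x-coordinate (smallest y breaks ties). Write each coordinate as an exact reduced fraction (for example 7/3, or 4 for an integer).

1. After x ≥ 12: [(12,1) (16,2) (19,19) (12,81/5)]
2. After x ≤ 14: [(12,1) (14,3/2) (14,17) (12,81/5)]
3. After y ≥ 10: [(12,10) (14,10) (14,17) (12,81/5)]
4. After y ≤ 20: [(12,10) (14,10) (14,17) (12,81/5)]
5. Canonical ring: [(12,10) (14,10) (14,17) (12,81/5)]

Clipped polygon: [(12,10) (14,10) (14,17) (12,81/5)]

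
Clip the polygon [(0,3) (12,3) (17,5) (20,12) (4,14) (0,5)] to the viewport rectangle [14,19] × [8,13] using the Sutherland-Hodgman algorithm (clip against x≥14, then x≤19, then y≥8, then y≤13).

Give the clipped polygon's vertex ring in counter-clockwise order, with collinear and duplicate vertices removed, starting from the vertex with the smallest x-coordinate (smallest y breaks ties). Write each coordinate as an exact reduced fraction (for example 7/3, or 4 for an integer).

1. After x ≥ 14: [(14,19/5) (17,5) (20,12) (14,51/4)]
2. After x ≤ 19: [(14,19/5) (17,5) (19,29/3) (19,97/8) (14,51/4)]
3. After y ≥ 8: [(14,8) (128/7,8) (19,29/3) (19,97/8) (14,51/4)]
4. After y ≤ 13: [(14,8) (128/7,8) (19,29/3) (19,97/8) (14,51/4)]
5. Canonical ring: [(14,8) (128/7,8) (19,29/3) (19,97/8) (14,51/4)]

Clipped polygon: [(14,8) (128/7,8) (19,29/3) (19,97/8) (14,51/4)]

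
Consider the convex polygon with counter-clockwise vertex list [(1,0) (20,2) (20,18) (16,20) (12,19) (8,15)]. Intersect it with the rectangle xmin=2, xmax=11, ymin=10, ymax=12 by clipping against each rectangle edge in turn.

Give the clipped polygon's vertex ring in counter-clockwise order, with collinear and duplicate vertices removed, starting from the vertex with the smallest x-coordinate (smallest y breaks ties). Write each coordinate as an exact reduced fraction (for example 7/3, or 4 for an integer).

Clipped polygon: [(17/3,10) (11,10) (11,12) (33/5,12)]

1. After x ≥ 2: [(2,15/7) (2,2/19) (20,2) (20,18) (16,20) (12,19) (8,15)]
2. After x ≤ 11: [(2,15/7) (2,2/19) (11,20/19) (11,18) (8,15)]
3. After y ≥ 10: [(17/3,10) (11,10) (11,18) (8,15)]
4. After y ≤ 12: [(33/5,12) (17/3,10) (11,10) (11,12)]
5. Canonical ring: [(17/3,10) (11,10) (11,12) (33/5,12)]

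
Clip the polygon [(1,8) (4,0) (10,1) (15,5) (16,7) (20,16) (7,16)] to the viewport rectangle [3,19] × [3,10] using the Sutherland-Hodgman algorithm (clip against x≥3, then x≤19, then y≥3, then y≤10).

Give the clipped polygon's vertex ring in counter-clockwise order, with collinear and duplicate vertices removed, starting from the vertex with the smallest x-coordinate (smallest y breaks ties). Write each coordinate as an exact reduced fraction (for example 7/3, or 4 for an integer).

Clipped polygon: [(3,3) (25/2,3) (15,5) (16,7) (52/3,10) (3,10)]

1. After x ≥ 3: [(3,32/3) (3,8/3) (4,0) (10,1) (15,5) (16,7) (20,16) (7,16)]
2. After x ≤ 19: [(3,32/3) (3,8/3) (4,0) (10,1) (15,5) (16,7) (19,55/4) (19,16) (7,16)]
3. After y ≥ 3: [(3,32/3) (3,3) (25/2,3) (15,5) (16,7) (19,55/4) (19,16) (7,16)]
4. After y ≤ 10: [(3,10) (3,3) (25/2,3) (15,5) (16,7) (52/3,10)]
5. Canonical ring: [(3,3) (25/2,3) (15,5) (16,7) (52/3,10) (3,10)]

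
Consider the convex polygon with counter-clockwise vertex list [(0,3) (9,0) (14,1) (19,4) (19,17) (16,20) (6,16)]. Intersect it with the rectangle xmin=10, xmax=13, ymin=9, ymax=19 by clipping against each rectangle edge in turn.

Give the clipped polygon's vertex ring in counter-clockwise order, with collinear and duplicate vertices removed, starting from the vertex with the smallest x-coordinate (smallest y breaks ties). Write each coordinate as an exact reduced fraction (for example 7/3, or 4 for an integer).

Clipped polygon: [(10,9) (13,9) (13,94/5) (10,88/5)]

1. After x ≥ 10: [(10,1/5) (14,1) (19,4) (19,17) (16,20) (10,88/5)]
2. After x ≤ 13: [(10,1/5) (13,4/5) (13,94/5) (10,88/5)]
3. After y ≥ 9: [(10,9) (13,9) (13,94/5) (10,88/5)]
4. After y ≤ 19: [(10,9) (13,9) (13,94/5) (10,88/5)]
5. Canonical ring: [(10,9) (13,9) (13,94/5) (10,88/5)]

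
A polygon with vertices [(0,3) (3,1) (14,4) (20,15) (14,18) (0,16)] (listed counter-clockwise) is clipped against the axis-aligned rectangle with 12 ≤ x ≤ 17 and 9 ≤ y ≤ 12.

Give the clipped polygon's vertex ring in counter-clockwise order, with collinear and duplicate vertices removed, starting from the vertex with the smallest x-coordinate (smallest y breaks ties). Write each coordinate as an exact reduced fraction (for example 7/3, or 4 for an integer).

1. After x ≥ 12: [(12,38/11) (14,4) (20,15) (14,18) (12,124/7)]
2. After x ≤ 17: [(12,38/11) (14,4) (17,19/2) (17,33/2) (14,18) (12,124/7)]
3. After y ≥ 9: [(12,9) (184/11,9) (17,19/2) (17,33/2) (14,18) (12,124/7)]
4. After y ≤ 12: [(12,12) (12,9) (184/11,9) (17,19/2) (17,12)]
5. Canonical ring: [(12,9) (184/11,9) (17,19/2) (17,12) (12,12)]

Clipped polygon: [(12,9) (184/11,9) (17,19/2) (17,12) (12,12)]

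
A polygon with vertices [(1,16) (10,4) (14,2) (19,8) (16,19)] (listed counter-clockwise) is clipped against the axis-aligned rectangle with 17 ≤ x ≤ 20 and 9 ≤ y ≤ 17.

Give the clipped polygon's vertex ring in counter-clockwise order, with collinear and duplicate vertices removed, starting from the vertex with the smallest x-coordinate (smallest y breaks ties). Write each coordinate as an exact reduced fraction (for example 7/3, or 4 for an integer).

1. After x ≥ 17: [(17,28/5) (19,8) (17,46/3)]
2. After x ≤ 20: [(17,28/5) (19,8) (17,46/3)]
3. After y ≥ 9: [(17,9) (206/11,9) (17,46/3)]
4. After y ≤ 17: [(17,9) (206/11,9) (17,46/3)]
5. Canonical ring: [(17,9) (206/11,9) (17,46/3)]

Clipped polygon: [(17,9) (206/11,9) (17,46/3)]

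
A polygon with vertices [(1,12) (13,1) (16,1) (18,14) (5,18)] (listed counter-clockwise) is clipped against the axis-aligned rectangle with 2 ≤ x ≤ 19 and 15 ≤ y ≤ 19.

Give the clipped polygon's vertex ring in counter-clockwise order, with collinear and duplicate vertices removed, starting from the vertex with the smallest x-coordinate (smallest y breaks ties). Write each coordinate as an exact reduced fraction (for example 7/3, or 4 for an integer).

1. After x ≥ 2: [(2,27/2) (2,133/12) (13,1) (16,1) (18,14) (5,18)]
2. After x ≤ 19: [(2,27/2) (2,133/12) (13,1) (16,1) (18,14) (5,18)]
3. After y ≥ 15: [(3,15) (59/4,15) (5,18)]
4. After y ≤ 19: [(3,15) (59/4,15) (5,18)]
5. Canonical ring: [(3,15) (59/4,15) (5,18)]

Clipped polygon: [(3,15) (59/4,15) (5,18)]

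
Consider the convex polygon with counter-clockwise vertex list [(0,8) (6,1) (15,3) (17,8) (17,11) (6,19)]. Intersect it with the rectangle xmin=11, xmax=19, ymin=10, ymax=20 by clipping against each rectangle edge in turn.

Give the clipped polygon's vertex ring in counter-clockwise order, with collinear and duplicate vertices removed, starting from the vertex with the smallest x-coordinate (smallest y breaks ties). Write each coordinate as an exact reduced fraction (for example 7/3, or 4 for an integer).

1. After x ≥ 11: [(11,19/9) (15,3) (17,8) (17,11) (11,169/11)]
2. After x ≤ 19: [(11,19/9) (15,3) (17,8) (17,11) (11,169/11)]
3. After y ≥ 10: [(11,10) (17,10) (17,11) (11,169/11)]
4. After y ≤ 20: [(11,10) (17,10) (17,11) (11,169/11)]
5. Canonical ring: [(11,10) (17,10) (17,11) (11,169/11)]

Clipped polygon: [(11,10) (17,10) (17,11) (11,169/11)]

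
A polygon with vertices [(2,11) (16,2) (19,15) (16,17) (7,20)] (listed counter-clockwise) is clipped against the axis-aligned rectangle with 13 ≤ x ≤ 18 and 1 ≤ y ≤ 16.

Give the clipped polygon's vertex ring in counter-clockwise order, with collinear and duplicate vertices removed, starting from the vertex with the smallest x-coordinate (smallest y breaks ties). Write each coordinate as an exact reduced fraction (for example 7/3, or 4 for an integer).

Clipped polygon: [(13,55/14) (16,2) (18,32/3) (18,47/3) (35/2,16) (13,16)]

1. After x ≥ 13: [(13,55/14) (16,2) (19,15) (16,17) (13,18)]
2. After x ≤ 18: [(13,55/14) (16,2) (18,32/3) (18,47/3) (16,17) (13,18)]
3. After y ≥ 1: [(13,55/14) (16,2) (18,32/3) (18,47/3) (16,17) (13,18)]
4. After y ≤ 16: [(13,16) (13,55/14) (16,2) (18,32/3) (18,47/3) (35/2,16)]
5. Canonical ring: [(13,55/14) (16,2) (18,32/3) (18,47/3) (35/2,16) (13,16)]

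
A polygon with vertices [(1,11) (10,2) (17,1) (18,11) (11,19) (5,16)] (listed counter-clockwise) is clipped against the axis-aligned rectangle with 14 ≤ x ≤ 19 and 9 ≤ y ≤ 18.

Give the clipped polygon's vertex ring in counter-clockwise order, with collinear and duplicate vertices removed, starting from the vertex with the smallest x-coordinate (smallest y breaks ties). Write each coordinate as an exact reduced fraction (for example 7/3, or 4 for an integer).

Clipped polygon: [(14,9) (89/5,9) (18,11) (14,109/7)]

1. After x ≥ 14: [(14,10/7) (17,1) (18,11) (14,109/7)]
2. After x ≤ 19: [(14,10/7) (17,1) (18,11) (14,109/7)]
3. After y ≥ 9: [(14,9) (89/5,9) (18,11) (14,109/7)]
4. After y ≤ 18: [(14,9) (89/5,9) (18,11) (14,109/7)]
5. Canonical ring: [(14,9) (89/5,9) (18,11) (14,109/7)]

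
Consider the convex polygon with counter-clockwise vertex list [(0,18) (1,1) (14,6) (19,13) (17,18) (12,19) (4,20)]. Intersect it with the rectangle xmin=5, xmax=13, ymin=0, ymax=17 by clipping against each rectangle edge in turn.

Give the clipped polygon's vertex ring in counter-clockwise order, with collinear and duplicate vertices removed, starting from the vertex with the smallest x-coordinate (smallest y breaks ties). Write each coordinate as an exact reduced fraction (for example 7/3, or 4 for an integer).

1. After x ≥ 5: [(5,33/13) (14,6) (19,13) (17,18) (12,19) (5,159/8)]
2. After x ≤ 13: [(5,33/13) (13,73/13) (13,94/5) (12,19) (5,159/8)]
3. After y ≥ 0: [(5,33/13) (13,73/13) (13,94/5) (12,19) (5,159/8)]
4. After y ≤ 17: [(5,17) (5,33/13) (13,73/13) (13,17)]
5. Canonical ring: [(5,33/13) (13,73/13) (13,17) (5,17)]

Clipped polygon: [(5,33/13) (13,73/13) (13,17) (5,17)]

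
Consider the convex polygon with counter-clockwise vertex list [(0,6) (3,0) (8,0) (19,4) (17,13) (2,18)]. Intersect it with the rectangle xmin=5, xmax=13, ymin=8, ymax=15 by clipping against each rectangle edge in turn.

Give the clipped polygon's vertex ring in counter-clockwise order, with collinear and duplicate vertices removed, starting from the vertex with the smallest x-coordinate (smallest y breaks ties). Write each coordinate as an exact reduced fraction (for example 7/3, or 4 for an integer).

Clipped polygon: [(5,8) (13,8) (13,43/3) (11,15) (5,15)]

1. After x ≥ 5: [(5,0) (8,0) (19,4) (17,13) (5,17)]
2. After x ≤ 13: [(5,0) (8,0) (13,20/11) (13,43/3) (5,17)]
3. After y ≥ 8: [(5,8) (13,8) (13,43/3) (5,17)]
4. After y ≤ 15: [(5,15) (5,8) (13,8) (13,43/3) (11,15)]
5. Canonical ring: [(5,8) (13,8) (13,43/3) (11,15) (5,15)]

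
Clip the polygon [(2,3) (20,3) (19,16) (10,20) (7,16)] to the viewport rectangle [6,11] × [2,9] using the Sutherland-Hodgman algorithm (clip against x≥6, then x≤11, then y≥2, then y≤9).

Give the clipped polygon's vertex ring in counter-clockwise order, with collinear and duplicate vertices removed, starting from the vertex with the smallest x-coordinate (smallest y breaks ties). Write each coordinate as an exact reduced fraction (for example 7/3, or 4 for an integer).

Clipped polygon: [(6,3) (11,3) (11,9) (6,9)]

1. After x ≥ 6: [(6,67/5) (6,3) (20,3) (19,16) (10,20) (7,16)]
2. After x ≤ 11: [(6,67/5) (6,3) (11,3) (11,176/9) (10,20) (7,16)]
3. After y ≥ 2: [(6,67/5) (6,3) (11,3) (11,176/9) (10,20) (7,16)]
4. After y ≤ 9: [(6,9) (6,3) (11,3) (11,9)]
5. Canonical ring: [(6,3) (11,3) (11,9) (6,9)]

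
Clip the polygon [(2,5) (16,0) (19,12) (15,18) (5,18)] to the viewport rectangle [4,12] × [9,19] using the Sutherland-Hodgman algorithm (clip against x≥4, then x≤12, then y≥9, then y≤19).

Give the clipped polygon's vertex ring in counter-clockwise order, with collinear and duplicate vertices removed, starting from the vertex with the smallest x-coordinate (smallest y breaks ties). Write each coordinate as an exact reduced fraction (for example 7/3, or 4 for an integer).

1. After x ≥ 4: [(4,41/3) (4,30/7) (16,0) (19,12) (15,18) (5,18)]
2. After x ≤ 12: [(4,41/3) (4,30/7) (12,10/7) (12,18) (5,18)]
3. After y ≥ 9: [(4,41/3) (4,9) (12,9) (12,18) (5,18)]
4. After y ≤ 19: [(4,41/3) (4,9) (12,9) (12,18) (5,18)]
5. Canonical ring: [(4,9) (12,9) (12,18) (5,18) (4,41/3)]

Clipped polygon: [(4,9) (12,9) (12,18) (5,18) (4,41/3)]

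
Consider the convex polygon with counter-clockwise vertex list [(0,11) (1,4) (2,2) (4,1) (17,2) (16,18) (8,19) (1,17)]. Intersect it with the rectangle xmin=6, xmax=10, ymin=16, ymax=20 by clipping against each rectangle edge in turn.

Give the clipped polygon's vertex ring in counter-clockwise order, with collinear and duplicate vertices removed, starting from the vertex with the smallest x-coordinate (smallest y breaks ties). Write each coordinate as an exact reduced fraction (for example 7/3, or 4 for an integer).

Clipped polygon: [(6,16) (10,16) (10,75/4) (8,19) (6,129/7)]

1. After x ≥ 6: [(6,15/13) (17,2) (16,18) (8,19) (6,129/7)]
2. After x ≤ 10: [(6,15/13) (10,19/13) (10,75/4) (8,19) (6,129/7)]
3. After y ≥ 16: [(6,16) (10,16) (10,75/4) (8,19) (6,129/7)]
4. After y ≤ 20: [(6,16) (10,16) (10,75/4) (8,19) (6,129/7)]
5. Canonical ring: [(6,16) (10,16) (10,75/4) (8,19) (6,129/7)]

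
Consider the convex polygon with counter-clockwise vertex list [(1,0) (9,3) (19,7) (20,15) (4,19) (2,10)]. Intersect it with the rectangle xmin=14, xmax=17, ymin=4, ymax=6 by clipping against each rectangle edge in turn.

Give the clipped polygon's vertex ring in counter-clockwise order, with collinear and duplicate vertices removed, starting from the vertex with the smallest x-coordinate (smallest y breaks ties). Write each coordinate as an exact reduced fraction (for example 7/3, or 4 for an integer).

1. After x ≥ 14: [(14,5) (19,7) (20,15) (14,33/2)]
2. After x ≤ 17: [(14,5) (17,31/5) (17,63/4) (14,33/2)]
3. After y ≥ 4: [(14,5) (17,31/5) (17,63/4) (14,33/2)]
4. After y ≤ 6: [(14,6) (14,5) (33/2,6)]
5. Canonical ring: [(14,5) (33/2,6) (14,6)]

Clipped polygon: [(14,5) (33/2,6) (14,6)]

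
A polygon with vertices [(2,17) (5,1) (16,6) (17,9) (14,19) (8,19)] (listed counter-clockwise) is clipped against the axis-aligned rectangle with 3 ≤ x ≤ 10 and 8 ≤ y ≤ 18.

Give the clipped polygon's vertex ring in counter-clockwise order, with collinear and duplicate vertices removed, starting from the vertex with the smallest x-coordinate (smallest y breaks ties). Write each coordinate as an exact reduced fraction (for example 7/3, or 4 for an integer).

1. After x ≥ 3: [(3,52/3) (3,35/3) (5,1) (16,6) (17,9) (14,19) (8,19)]
2. After x ≤ 10: [(3,52/3) (3,35/3) (5,1) (10,36/11) (10,19) (8,19)]
3. After y ≥ 8: [(3,52/3) (3,35/3) (59/16,8) (10,8) (10,19) (8,19)]
4. After y ≤ 18: [(5,18) (3,52/3) (3,35/3) (59/16,8) (10,8) (10,18)]
5. Canonical ring: [(3,35/3) (59/16,8) (10,8) (10,18) (5,18) (3,52/3)]

Clipped polygon: [(3,35/3) (59/16,8) (10,8) (10,18) (5,18) (3,52/3)]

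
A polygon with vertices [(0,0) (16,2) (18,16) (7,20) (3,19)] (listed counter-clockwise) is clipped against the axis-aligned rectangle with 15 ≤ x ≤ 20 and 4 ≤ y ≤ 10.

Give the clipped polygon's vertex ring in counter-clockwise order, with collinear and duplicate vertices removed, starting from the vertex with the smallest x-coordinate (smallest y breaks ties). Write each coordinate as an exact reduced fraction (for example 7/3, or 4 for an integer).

1. After x ≥ 15: [(15,15/8) (16,2) (18,16) (15,188/11)]
2. After x ≤ 20: [(15,15/8) (16,2) (18,16) (15,188/11)]
3. After y ≥ 4: [(15,4) (114/7,4) (18,16) (15,188/11)]
4. After y ≤ 10: [(15,10) (15,4) (114/7,4) (120/7,10)]
5. Canonical ring: [(15,4) (114/7,4) (120/7,10) (15,10)]

Clipped polygon: [(15,4) (114/7,4) (120/7,10) (15,10)]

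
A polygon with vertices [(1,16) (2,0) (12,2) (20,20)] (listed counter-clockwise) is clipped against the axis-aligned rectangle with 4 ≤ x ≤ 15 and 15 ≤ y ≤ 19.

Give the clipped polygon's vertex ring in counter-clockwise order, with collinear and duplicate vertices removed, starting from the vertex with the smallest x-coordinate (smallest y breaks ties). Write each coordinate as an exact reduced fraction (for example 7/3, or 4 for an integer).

Clipped polygon: [(4,15) (15,15) (15,360/19) (4,316/19)]

1. After x ≥ 4: [(4,316/19) (4,2/5) (12,2) (20,20)]
2. After x ≤ 15: [(15,360/19) (4,316/19) (4,2/5) (12,2) (15,35/4)]
3. After y ≥ 15: [(15,15) (15,360/19) (4,316/19) (4,15)]
4. After y ≤ 19: [(15,15) (15,360/19) (4,316/19) (4,15)]
5. Canonical ring: [(4,15) (15,15) (15,360/19) (4,316/19)]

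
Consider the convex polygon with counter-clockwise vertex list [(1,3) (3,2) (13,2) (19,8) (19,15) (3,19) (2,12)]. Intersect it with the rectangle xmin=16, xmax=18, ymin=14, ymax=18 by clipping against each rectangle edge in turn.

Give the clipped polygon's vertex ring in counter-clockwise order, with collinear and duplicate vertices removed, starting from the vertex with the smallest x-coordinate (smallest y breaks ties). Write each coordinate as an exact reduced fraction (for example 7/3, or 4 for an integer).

1. After x ≥ 16: [(16,5) (19,8) (19,15) (16,63/4)]
2. After x ≤ 18: [(16,5) (18,7) (18,61/4) (16,63/4)]
3. After y ≥ 14: [(16,14) (18,14) (18,61/4) (16,63/4)]
4. After y ≤ 18: [(16,14) (18,14) (18,61/4) (16,63/4)]
5. Canonical ring: [(16,14) (18,14) (18,61/4) (16,63/4)]

Clipped polygon: [(16,14) (18,14) (18,61/4) (16,63/4)]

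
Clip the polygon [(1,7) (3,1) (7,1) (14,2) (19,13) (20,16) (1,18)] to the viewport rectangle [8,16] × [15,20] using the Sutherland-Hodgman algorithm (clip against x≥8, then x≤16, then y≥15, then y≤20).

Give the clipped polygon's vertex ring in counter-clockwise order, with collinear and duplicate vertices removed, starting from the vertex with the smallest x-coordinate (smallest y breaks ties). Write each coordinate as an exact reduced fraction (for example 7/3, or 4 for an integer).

Clipped polygon: [(8,15) (16,15) (16,312/19) (8,328/19)]

1. After x ≥ 8: [(8,8/7) (14,2) (19,13) (20,16) (8,328/19)]
2. After x ≤ 16: [(8,8/7) (14,2) (16,32/5) (16,312/19) (8,328/19)]
3. After y ≥ 15: [(8,15) (16,15) (16,312/19) (8,328/19)]
4. After y ≤ 20: [(8,15) (16,15) (16,312/19) (8,328/19)]
5. Canonical ring: [(8,15) (16,15) (16,312/19) (8,328/19)]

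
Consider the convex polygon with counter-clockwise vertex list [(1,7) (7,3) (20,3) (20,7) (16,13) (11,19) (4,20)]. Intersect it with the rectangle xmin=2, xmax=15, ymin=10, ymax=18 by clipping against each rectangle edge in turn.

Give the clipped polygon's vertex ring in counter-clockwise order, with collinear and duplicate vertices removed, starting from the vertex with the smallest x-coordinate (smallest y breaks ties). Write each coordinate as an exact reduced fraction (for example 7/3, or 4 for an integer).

1. After x ≥ 2: [(2,34/3) (2,19/3) (7,3) (20,3) (20,7) (16,13) (11,19) (4,20)]
2. After x ≤ 15: [(2,34/3) (2,19/3) (7,3) (15,3) (15,71/5) (11,19) (4,20)]
3. After y ≥ 10: [(2,34/3) (2,10) (15,10) (15,71/5) (11,19) (4,20)]
4. After y ≤ 18: [(46/13,18) (2,34/3) (2,10) (15,10) (15,71/5) (71/6,18)]
5. Canonical ring: [(2,10) (15,10) (15,71/5) (71/6,18) (46/13,18) (2,34/3)]

Clipped polygon: [(2,10) (15,10) (15,71/5) (71/6,18) (46/13,18) (2,34/3)]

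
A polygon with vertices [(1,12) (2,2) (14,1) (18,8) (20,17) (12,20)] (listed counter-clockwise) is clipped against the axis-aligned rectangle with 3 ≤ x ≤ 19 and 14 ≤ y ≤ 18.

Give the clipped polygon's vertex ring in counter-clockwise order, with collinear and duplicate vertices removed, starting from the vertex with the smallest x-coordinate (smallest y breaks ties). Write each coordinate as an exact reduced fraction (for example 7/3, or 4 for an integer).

Clipped polygon: [(15/4,14) (19,14) (19,139/8) (52/3,18) (37/4,18)]

1. After x ≥ 3: [(3,148/11) (3,23/12) (14,1) (18,8) (20,17) (12,20)]
2. After x ≤ 19: [(3,148/11) (3,23/12) (14,1) (18,8) (19,25/2) (19,139/8) (12,20)]
3. After y ≥ 14: [(15/4,14) (19,14) (19,139/8) (12,20)]
4. After y ≤ 18: [(37/4,18) (15/4,14) (19,14) (19,139/8) (52/3,18)]
5. Canonical ring: [(15/4,14) (19,14) (19,139/8) (52/3,18) (37/4,18)]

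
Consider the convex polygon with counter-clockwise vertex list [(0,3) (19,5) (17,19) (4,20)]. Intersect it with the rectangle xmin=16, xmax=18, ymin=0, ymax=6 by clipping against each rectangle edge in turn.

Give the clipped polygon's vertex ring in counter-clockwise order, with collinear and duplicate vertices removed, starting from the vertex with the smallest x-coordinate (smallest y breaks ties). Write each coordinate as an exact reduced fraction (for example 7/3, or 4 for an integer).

1. After x ≥ 16: [(16,89/19) (19,5) (17,19) (16,248/13)]
2. After x ≤ 18: [(16,89/19) (18,93/19) (18,12) (17,19) (16,248/13)]
3. After y ≥ 0: [(16,89/19) (18,93/19) (18,12) (17,19) (16,248/13)]
4. After y ≤ 6: [(16,6) (16,89/19) (18,93/19) (18,6)]
5. Canonical ring: [(16,89/19) (18,93/19) (18,6) (16,6)]

Clipped polygon: [(16,89/19) (18,93/19) (18,6) (16,6)]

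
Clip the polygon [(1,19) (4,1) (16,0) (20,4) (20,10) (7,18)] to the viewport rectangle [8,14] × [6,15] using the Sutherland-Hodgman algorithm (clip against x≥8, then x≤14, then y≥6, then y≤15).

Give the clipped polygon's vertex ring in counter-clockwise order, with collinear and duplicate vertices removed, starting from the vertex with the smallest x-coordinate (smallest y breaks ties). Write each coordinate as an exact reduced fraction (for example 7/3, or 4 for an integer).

Clipped polygon: [(8,6) (14,6) (14,178/13) (95/8,15) (8,15)]

1. After x ≥ 8: [(8,2/3) (16,0) (20,4) (20,10) (8,226/13)]
2. After x ≤ 14: [(8,2/3) (14,1/6) (14,178/13) (8,226/13)]
3. After y ≥ 6: [(8,6) (14,6) (14,178/13) (8,226/13)]
4. After y ≤ 15: [(8,15) (8,6) (14,6) (14,178/13) (95/8,15)]
5. Canonical ring: [(8,6) (14,6) (14,178/13) (95/8,15) (8,15)]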